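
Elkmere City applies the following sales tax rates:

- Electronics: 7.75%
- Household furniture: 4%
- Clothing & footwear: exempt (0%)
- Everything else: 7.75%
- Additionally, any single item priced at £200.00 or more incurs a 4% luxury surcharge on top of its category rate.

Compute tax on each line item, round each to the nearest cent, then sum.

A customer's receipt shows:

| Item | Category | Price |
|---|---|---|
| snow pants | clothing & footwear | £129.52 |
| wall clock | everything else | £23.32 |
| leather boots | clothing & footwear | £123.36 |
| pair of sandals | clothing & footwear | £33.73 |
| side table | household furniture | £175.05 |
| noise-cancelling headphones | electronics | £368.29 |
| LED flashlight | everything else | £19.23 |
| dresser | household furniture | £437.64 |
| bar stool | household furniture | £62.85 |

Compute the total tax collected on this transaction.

Snow pants £129.52: clothing & footwear → 0% → £0.00
Wall clock £23.32: everything else → 7.75% → £1.81
Leather boots £123.36: clothing & footwear → 0% → £0.00
Pair of sandals £33.73: clothing & footwear → 0% → £0.00
Side table £175.05: household furniture → 4% → £7.00
Noise-cancelling headphones £368.29: electronics → 7.75% + 4% surcharge = 11.75% → £43.27
LED flashlight £19.23: everything else → 7.75% → £1.49
Dresser £437.64: household furniture → 4% + 4% surcharge = 8% → £35.01
Bar stool £62.85: household furniture → 4% → £2.51
Total tax = £1.81 + £7.00 + £43.27 + £1.49 + £35.01 + £2.51 = £91.09

£91.09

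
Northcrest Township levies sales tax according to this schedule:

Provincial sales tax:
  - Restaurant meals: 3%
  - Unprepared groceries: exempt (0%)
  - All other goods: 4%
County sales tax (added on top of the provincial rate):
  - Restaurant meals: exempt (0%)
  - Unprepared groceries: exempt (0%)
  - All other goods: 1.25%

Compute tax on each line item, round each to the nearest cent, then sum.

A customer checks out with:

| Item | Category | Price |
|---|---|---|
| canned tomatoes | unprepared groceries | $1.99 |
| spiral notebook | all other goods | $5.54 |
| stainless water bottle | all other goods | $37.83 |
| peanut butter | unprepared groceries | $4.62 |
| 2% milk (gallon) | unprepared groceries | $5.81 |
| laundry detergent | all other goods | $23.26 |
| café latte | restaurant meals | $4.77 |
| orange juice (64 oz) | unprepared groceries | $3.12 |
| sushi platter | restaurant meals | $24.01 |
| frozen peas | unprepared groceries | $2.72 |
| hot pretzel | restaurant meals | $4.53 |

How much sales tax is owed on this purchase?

$4.50

Canned tomatoes $1.99: unprepared groceries → 0% + 0% county = 0% → $0.00
Spiral notebook $5.54: all other goods → 4% + 1.25% county = 5.25% → $0.29
Stainless water bottle $37.83: all other goods → 4% + 1.25% county = 5.25% → $1.99
Peanut butter $4.62: unprepared groceries → 0% + 0% county = 0% → $0.00
2% milk (gallon) $5.81: unprepared groceries → 0% + 0% county = 0% → $0.00
Laundry detergent $23.26: all other goods → 4% + 1.25% county = 5.25% → $1.22
Café latte $4.77: restaurant meals → 3% + 0% county = 3% → $0.14
Orange juice (64 oz) $3.12: unprepared groceries → 0% + 0% county = 0% → $0.00
Sushi platter $24.01: restaurant meals → 3% + 0% county = 3% → $0.72
Frozen peas $2.72: unprepared groceries → 0% + 0% county = 0% → $0.00
Hot pretzel $4.53: restaurant meals → 3% + 0% county = 3% → $0.14
Total tax = $0.29 + $1.99 + $1.22 + $0.14 + $0.72 + $0.14 = $4.50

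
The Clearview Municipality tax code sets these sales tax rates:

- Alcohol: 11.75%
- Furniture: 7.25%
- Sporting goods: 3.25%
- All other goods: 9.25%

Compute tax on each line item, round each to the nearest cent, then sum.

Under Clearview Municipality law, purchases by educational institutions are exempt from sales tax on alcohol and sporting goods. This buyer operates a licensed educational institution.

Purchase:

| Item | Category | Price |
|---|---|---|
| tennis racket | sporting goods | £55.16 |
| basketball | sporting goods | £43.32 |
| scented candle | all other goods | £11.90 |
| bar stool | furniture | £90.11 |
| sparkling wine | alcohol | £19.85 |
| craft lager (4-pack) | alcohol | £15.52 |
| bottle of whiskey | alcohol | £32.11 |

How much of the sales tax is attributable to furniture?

£6.53

Bar stool £90.11: furniture → 7.25% → £6.53
Tax on furniture = £6.53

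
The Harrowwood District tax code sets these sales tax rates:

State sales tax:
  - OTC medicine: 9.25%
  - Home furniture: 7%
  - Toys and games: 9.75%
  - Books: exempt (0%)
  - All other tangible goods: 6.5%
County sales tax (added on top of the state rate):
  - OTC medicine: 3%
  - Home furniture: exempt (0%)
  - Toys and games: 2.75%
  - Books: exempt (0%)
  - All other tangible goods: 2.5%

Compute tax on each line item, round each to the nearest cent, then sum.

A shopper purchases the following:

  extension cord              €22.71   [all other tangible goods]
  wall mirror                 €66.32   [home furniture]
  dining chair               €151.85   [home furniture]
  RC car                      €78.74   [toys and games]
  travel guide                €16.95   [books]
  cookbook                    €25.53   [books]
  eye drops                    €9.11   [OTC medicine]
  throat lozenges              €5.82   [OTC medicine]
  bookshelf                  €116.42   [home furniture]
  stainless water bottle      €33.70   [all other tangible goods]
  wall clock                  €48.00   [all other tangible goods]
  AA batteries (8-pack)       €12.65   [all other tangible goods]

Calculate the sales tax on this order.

€45.62

Extension cord €22.71: all other tangible goods → 6.5% + 2.5% county = 9% → €2.04
Wall mirror €66.32: home furniture → 7% + 0% county = 7% → €4.64
Dining chair €151.85: home furniture → 7% + 0% county = 7% → €10.63
RC car €78.74: toys and games → 9.75% + 2.75% county = 12.5% → €9.84
Travel guide €16.95: books → 0% + 0% county = 0% → €0.00
Cookbook €25.53: books → 0% + 0% county = 0% → €0.00
Eye drops €9.11: OTC medicine → 9.25% + 3% county = 12.25% → €1.12
Throat lozenges €5.82: OTC medicine → 9.25% + 3% county = 12.25% → €0.71
Bookshelf €116.42: home furniture → 7% + 0% county = 7% → €8.15
Stainless water bottle €33.70: all other tangible goods → 6.5% + 2.5% county = 9% → €3.03
Wall clock €48.00: all other tangible goods → 6.5% + 2.5% county = 9% → €4.32
AA batteries (8-pack) €12.65: all other tangible goods → 6.5% + 2.5% county = 9% → €1.14
Total tax = €2.04 + €4.64 + €10.63 + €9.84 + €1.12 + €0.71 + €8.15 + €3.03 + €4.32 + €1.14 = €45.62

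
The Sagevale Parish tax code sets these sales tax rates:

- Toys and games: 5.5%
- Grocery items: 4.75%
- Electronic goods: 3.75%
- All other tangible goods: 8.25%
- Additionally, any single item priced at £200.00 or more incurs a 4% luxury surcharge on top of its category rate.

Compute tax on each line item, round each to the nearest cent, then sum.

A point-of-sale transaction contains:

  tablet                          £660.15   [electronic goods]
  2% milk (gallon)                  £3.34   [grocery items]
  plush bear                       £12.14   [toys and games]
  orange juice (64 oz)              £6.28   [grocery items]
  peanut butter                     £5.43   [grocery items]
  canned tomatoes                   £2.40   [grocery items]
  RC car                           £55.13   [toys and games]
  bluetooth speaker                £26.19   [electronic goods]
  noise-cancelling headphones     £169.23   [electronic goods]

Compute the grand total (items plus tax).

Tablet £660.15: electronic goods → 3.75% + 4% surcharge = 7.75% → £51.16
2% milk (gallon) £3.34: grocery items → 4.75% → £0.16
Plush bear £12.14: toys and games → 5.5% → £0.67
Orange juice (64 oz) £6.28: grocery items → 4.75% → £0.30
Peanut butter £5.43: grocery items → 4.75% → £0.26
Canned tomatoes £2.40: grocery items → 4.75% → £0.11
RC car £55.13: toys and games → 5.5% → £3.03
Bluetooth speaker £26.19: electronic goods → 3.75% → £0.98
Noise-cancelling headphones £169.23: electronic goods → 3.75% → £6.35
Subtotal = £940.29; tax = £63.02; total due = £1003.31

£1003.31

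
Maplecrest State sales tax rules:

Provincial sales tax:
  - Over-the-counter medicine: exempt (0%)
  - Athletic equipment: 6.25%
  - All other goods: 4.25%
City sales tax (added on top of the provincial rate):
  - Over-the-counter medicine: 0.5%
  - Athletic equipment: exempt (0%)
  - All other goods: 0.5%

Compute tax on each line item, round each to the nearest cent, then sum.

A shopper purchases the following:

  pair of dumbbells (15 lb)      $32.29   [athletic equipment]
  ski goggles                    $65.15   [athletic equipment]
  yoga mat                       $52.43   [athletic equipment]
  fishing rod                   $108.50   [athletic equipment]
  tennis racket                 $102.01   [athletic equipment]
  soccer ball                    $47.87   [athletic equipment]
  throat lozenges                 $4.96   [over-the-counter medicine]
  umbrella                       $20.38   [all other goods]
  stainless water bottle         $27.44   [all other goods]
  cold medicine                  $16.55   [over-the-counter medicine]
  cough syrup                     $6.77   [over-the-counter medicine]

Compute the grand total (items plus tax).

$512.27

Pair of dumbbells (15 lb) $32.29: athletic equipment → 6.25% + 0% city = 6.25% → $2.02
Ski goggles $65.15: athletic equipment → 6.25% + 0% city = 6.25% → $4.07
Yoga mat $52.43: athletic equipment → 6.25% + 0% city = 6.25% → $3.28
Fishing rod $108.50: athletic equipment → 6.25% + 0% city = 6.25% → $6.78
Tennis racket $102.01: athletic equipment → 6.25% + 0% city = 6.25% → $6.38
Soccer ball $47.87: athletic equipment → 6.25% + 0% city = 6.25% → $2.99
Throat lozenges $4.96: over-the-counter medicine → 0% + 0.5% city = 0.5% → $0.02
Umbrella $20.38: all other goods → 4.25% + 0.5% city = 4.75% → $0.97
Stainless water bottle $27.44: all other goods → 4.25% + 0.5% city = 4.75% → $1.30
Cold medicine $16.55: over-the-counter medicine → 0% + 0.5% city = 0.5% → $0.08
Cough syrup $6.77: over-the-counter medicine → 0% + 0.5% city = 0.5% → $0.03
Subtotal = $484.35; tax = $27.92; total due = $512.27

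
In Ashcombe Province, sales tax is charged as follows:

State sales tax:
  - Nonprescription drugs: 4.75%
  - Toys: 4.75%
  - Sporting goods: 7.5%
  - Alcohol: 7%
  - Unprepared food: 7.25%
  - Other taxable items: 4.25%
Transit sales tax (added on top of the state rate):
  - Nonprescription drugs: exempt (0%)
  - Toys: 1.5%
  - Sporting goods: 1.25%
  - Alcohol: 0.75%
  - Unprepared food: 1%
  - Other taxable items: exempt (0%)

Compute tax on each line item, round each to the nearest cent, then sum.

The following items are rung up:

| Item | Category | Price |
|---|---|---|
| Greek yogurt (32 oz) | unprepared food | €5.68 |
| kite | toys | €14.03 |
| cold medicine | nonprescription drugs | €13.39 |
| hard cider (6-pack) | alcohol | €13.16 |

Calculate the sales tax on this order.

Greek yogurt (32 oz) €5.68: unprepared food → 7.25% + 1% transit = 8.25% → €0.47
Kite €14.03: toys → 4.75% + 1.5% transit = 6.25% → €0.88
Cold medicine €13.39: nonprescription drugs → 4.75% + 0% transit = 4.75% → €0.64
Hard cider (6-pack) €13.16: alcohol → 7% + 0.75% transit = 7.75% → €1.02
Total tax = €0.47 + €0.88 + €0.64 + €1.02 = €3.01

€3.01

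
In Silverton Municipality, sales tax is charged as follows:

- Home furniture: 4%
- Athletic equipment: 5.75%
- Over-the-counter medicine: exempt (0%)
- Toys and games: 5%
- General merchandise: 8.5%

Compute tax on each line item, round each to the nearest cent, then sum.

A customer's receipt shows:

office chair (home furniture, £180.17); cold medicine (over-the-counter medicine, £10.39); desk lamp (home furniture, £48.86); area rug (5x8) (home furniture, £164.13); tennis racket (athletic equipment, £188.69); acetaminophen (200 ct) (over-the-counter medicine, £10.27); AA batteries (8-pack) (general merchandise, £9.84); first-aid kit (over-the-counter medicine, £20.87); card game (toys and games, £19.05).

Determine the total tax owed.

Office chair £180.17: home furniture → 4% → £7.21
Cold medicine £10.39: over-the-counter medicine → 0% → £0.00
Desk lamp £48.86: home furniture → 4% → £1.95
Area rug (5x8) £164.13: home furniture → 4% → £6.57
Tennis racket £188.69: athletic equipment → 5.75% → £10.85
Acetaminophen (200 ct) £10.27: over-the-counter medicine → 0% → £0.00
AA batteries (8-pack) £9.84: general merchandise → 8.5% → £0.84
First-aid kit £20.87: over-the-counter medicine → 0% → £0.00
Card game £19.05: toys and games → 5% → £0.95
Total tax = £7.21 + £1.95 + £6.57 + £10.85 + £0.84 + £0.95 = £28.37

£28.37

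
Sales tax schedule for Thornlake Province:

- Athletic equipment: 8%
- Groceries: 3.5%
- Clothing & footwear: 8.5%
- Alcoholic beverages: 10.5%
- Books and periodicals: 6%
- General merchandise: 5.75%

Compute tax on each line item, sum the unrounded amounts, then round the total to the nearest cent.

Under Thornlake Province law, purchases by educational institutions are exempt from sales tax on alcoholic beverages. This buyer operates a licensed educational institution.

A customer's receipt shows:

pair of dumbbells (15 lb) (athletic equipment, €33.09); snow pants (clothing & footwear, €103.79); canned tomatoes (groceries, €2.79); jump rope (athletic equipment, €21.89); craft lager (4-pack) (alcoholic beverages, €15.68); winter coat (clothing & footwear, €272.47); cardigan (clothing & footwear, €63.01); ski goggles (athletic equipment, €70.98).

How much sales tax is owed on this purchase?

Pair of dumbbells (15 lb) €33.09: athletic equipment → 8% → €2.6472
Snow pants €103.79: clothing & footwear → 8.5% → €8.82215
Canned tomatoes €2.79: groceries → 3.5% → €0.09765
Jump rope €21.89: athletic equipment → 8% → €1.7512
Craft lager (4-pack) €15.68: alcoholic beverages, buyer-exempt → 0% → €0.00
Winter coat €272.47: clothing & footwear → 8.5% → €23.15995
Cardigan €63.01: clothing & footwear → 8.5% → €5.35585
Ski goggles €70.98: athletic equipment → 8% → €5.6784
Unrounded tax sum = €47.5124 → €47.51

€47.51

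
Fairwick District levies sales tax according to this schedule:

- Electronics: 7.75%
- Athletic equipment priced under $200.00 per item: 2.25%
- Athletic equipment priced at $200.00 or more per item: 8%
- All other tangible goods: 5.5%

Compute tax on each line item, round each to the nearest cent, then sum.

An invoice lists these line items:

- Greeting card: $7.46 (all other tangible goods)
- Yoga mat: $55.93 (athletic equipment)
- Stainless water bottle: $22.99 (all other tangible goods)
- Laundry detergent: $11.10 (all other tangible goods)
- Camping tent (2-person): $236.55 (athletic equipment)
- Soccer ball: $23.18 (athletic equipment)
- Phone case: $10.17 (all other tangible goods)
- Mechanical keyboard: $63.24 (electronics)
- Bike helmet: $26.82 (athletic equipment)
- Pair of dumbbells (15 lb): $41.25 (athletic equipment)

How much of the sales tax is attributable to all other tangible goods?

$2.84

Greeting card $7.46: all other tangible goods → 5.5% → $0.41
Stainless water bottle $22.99: all other tangible goods → 5.5% → $1.26
Laundry detergent $11.10: all other tangible goods → 5.5% → $0.61
Phone case $10.17: all other tangible goods → 5.5% → $0.56
Tax on all other tangible goods = $0.41 + $1.26 + $0.61 + $0.56 = $2.84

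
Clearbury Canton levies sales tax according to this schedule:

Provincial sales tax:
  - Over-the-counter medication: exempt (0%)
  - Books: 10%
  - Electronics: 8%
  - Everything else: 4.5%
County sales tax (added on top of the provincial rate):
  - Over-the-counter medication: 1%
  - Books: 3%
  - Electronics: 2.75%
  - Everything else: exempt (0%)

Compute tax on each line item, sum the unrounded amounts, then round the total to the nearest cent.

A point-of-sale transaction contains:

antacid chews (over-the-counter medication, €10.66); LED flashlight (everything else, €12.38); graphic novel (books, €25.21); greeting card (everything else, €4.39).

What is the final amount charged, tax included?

Antacid chews €10.66: over-the-counter medication → 0% + 1% county = 1% → €0.1066
LED flashlight €12.38: everything else → 4.5% + 0% county = 4.5% → €0.5571
Graphic novel €25.21: books → 10% + 3% county = 13% → €3.2773
Greeting card €4.39: everything else → 4.5% + 0% county = 4.5% → €0.19755
Subtotal = €52.64; unrounded tax = €4.13855 → €4.14; total due = €56.78

€56.78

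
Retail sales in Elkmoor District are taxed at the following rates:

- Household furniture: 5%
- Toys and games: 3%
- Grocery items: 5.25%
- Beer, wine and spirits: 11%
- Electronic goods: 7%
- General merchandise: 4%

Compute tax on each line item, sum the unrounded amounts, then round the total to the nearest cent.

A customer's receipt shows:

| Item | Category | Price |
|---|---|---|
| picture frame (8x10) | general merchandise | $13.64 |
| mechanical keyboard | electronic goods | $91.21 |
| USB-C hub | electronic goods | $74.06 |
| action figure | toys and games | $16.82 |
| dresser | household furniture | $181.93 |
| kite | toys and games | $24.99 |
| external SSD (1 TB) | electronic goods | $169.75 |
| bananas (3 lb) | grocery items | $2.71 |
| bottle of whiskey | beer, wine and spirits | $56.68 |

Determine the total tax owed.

Picture frame (8x10) $13.64: general merchandise → 4% → $0.5456
Mechanical keyboard $91.21: electronic goods → 7% → $6.3847
USB-C hub $74.06: electronic goods → 7% → $5.1842
Action figure $16.82: toys and games → 3% → $0.5046
Dresser $181.93: household furniture → 5% → $9.0965
Kite $24.99: toys and games → 3% → $0.7497
External SSD (1 TB) $169.75: electronic goods → 7% → $11.8825
Bananas (3 lb) $2.71: grocery items → 5.25% → $0.142275
Bottle of whiskey $56.68: beer, wine and spirits → 11% → $6.2348
Unrounded tax sum = $40.724875 → $40.72

$40.72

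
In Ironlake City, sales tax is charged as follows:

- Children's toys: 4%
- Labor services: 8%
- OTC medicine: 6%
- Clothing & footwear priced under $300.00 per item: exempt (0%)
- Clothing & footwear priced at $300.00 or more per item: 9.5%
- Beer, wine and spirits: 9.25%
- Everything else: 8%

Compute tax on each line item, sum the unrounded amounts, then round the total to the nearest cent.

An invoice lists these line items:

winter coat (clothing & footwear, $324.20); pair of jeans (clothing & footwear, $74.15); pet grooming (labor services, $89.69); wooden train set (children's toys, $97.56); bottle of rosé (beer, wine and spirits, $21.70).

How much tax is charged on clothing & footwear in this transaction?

Winter coat $324.20: clothing & footwear, $300.00 or more → 9.5% → $30.799
Pair of jeans $74.15: clothing & footwear, under $300.00 → 0% → $0.00
Tax on clothing & footwear: unrounded sum = $30.799 → $30.80

$30.80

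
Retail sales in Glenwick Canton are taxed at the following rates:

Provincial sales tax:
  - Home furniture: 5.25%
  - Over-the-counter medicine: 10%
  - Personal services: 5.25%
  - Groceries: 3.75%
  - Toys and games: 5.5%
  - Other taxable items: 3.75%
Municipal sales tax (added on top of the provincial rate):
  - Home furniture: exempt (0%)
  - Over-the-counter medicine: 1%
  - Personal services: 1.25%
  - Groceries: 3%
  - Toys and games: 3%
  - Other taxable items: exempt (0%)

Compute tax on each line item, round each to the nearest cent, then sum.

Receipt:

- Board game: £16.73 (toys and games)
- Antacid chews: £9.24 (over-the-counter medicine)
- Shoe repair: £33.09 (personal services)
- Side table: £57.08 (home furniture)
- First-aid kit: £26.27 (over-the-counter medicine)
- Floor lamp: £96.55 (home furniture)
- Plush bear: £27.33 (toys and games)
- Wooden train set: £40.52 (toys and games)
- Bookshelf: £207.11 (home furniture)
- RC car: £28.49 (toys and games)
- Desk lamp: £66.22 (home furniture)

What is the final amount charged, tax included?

Board game £16.73: toys and games → 5.5% + 3% municipal = 8.5% → £1.42
Antacid chews £9.24: over-the-counter medicine → 10% + 1% municipal = 11% → £1.02
Shoe repair £33.09: personal services → 5.25% + 1.25% municipal = 6.5% → £2.15
Side table £57.08: home furniture → 5.25% + 0% municipal = 5.25% → £3.00
First-aid kit £26.27: over-the-counter medicine → 10% + 1% municipal = 11% → £2.89
Floor lamp £96.55: home furniture → 5.25% + 0% municipal = 5.25% → £5.07
Plush bear £27.33: toys and games → 5.5% + 3% municipal = 8.5% → £2.32
Wooden train set £40.52: toys and games → 5.5% + 3% municipal = 8.5% → £3.44
Bookshelf £207.11: home furniture → 5.25% + 0% municipal = 5.25% → £10.87
RC car £28.49: toys and games → 5.5% + 3% municipal = 8.5% → £2.42
Desk lamp £66.22: home furniture → 5.25% + 0% municipal = 5.25% → £3.48
Subtotal = £608.63; tax = £38.08; total due = £646.71

£646.71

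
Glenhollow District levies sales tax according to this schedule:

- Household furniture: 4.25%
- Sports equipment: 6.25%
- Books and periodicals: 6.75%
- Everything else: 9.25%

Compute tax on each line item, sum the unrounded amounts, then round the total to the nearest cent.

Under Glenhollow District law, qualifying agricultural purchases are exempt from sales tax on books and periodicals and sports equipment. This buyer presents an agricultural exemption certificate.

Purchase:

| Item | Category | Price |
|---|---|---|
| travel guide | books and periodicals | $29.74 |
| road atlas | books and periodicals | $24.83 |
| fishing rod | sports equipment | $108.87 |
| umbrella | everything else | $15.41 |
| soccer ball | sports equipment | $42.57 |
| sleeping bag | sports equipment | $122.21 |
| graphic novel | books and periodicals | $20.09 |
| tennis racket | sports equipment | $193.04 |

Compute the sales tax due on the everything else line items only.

Umbrella $15.41: everything else → 9.25% → $1.425425
Tax on everything else: unrounded sum = $1.425425 → $1.43

$1.43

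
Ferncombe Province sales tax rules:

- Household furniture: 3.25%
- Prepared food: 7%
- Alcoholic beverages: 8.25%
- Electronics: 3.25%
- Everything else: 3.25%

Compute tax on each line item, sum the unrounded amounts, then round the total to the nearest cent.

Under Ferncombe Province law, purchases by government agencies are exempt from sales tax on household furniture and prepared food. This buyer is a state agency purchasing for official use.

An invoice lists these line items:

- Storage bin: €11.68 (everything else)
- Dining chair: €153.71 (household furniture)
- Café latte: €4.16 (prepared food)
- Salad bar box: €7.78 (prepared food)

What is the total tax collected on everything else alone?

Storage bin €11.68: everything else → 3.25% → €0.3796
Tax on everything else: unrounded sum = €0.3796 → €0.38

€0.38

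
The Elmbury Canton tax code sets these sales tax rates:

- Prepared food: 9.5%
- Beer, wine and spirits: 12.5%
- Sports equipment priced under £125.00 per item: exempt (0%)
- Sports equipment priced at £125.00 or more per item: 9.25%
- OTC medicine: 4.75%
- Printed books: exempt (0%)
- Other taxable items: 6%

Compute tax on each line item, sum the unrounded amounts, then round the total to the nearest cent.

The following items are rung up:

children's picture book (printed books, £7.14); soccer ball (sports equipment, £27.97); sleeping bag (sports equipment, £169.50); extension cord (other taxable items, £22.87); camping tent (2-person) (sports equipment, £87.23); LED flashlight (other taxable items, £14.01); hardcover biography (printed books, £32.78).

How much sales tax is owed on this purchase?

£17.89

Children's picture book £7.14: printed books → 0% → £0.00
Soccer ball £27.97: sports equipment, under £125.00 → 0% → £0.00
Sleeping bag £169.50: sports equipment, £125.00 or more → 9.25% → £15.67875
Extension cord £22.87: other taxable items → 6% → £1.3722
Camping tent (2-person) £87.23: sports equipment, under £125.00 → 0% → £0.00
LED flashlight £14.01: other taxable items → 6% → £0.8406
Hardcover biography £32.78: printed books → 0% → £0.00
Unrounded tax sum = £17.89155 → £17.89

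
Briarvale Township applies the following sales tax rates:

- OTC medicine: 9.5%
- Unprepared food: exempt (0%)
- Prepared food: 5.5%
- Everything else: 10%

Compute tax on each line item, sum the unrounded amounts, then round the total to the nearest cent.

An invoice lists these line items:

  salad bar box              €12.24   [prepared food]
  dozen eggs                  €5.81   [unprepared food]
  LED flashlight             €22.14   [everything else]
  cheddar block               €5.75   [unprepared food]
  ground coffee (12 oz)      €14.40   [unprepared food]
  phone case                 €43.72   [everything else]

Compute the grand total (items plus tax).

€111.32

Salad bar box €12.24: prepared food → 5.5% → €0.6732
Dozen eggs €5.81: unprepared food → 0% → €0.00
LED flashlight €22.14: everything else → 10% → €2.214
Cheddar block €5.75: unprepared food → 0% → €0.00
Ground coffee (12 oz) €14.40: unprepared food → 0% → €0.00
Phone case €43.72: everything else → 10% → €4.372
Subtotal = €104.06; unrounded tax = €7.2592 → €7.26; total due = €111.32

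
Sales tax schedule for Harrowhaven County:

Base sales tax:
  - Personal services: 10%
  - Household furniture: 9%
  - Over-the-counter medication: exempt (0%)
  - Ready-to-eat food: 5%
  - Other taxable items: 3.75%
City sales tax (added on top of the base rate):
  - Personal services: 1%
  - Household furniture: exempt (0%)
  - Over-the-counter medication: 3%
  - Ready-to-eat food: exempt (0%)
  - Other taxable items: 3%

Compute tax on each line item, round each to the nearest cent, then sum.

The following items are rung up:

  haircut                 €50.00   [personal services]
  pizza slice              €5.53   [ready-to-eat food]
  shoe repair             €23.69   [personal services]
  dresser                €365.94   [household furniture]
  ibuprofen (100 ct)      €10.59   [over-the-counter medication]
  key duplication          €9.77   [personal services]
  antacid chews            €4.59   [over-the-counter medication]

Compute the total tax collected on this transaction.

€42.85

Haircut €50.00: personal services → 10% + 1% city = 11% → €5.50
Pizza slice €5.53: ready-to-eat food → 5% + 0% city = 5% → €0.28
Shoe repair €23.69: personal services → 10% + 1% city = 11% → €2.61
Dresser €365.94: household furniture → 9% + 0% city = 9% → €32.93
Ibuprofen (100 ct) €10.59: over-the-counter medication → 0% + 3% city = 3% → €0.32
Key duplication €9.77: personal services → 10% + 1% city = 11% → €1.07
Antacid chews €4.59: over-the-counter medication → 0% + 3% city = 3% → €0.14
Total tax = €5.50 + €0.28 + €2.61 + €32.93 + €0.32 + €1.07 + €0.14 = €42.85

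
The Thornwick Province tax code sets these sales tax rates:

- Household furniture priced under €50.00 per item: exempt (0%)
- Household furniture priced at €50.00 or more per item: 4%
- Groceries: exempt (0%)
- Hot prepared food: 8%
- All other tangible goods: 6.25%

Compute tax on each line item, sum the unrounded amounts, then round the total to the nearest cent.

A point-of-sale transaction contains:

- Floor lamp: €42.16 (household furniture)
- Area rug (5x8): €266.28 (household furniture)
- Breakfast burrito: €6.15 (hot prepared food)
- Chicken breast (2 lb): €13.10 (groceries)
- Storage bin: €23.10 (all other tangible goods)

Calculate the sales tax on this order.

Floor lamp €42.16: household furniture, under €50.00 → 0% → €0.00
Area rug (5x8) €266.28: household furniture, €50.00 or more → 4% → €10.6512
Breakfast burrito €6.15: hot prepared food → 8% → €0.492
Chicken breast (2 lb) €13.10: groceries → 0% → €0.00
Storage bin €23.10: all other tangible goods → 6.25% → €1.44375
Unrounded tax sum = €12.58695 → €12.59

€12.59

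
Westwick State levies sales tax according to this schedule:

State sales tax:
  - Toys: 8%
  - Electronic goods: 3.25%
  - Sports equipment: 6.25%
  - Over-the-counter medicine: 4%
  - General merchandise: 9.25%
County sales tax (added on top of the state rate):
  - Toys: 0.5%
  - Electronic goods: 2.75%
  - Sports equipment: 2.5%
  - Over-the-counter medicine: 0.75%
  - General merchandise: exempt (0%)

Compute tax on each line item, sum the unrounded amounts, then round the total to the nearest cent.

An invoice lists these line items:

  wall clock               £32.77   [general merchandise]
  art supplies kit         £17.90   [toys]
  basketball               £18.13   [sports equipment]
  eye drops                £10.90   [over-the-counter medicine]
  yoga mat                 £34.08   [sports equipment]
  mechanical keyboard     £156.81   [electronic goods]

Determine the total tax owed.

£19.05

Wall clock £32.77: general merchandise → 9.25% + 0% county = 9.25% → £3.031225
Art supplies kit £17.90: toys → 8% + 0.5% county = 8.5% → £1.5215
Basketball £18.13: sports equipment → 6.25% + 2.5% county = 8.75% → £1.586375
Eye drops £10.90: over-the-counter medicine → 4% + 0.75% county = 4.75% → £0.51775
Yoga mat £34.08: sports equipment → 6.25% + 2.5% county = 8.75% → £2.982
Mechanical keyboard £156.81: electronic goods → 3.25% + 2.75% county = 6% → £9.4086
Unrounded tax sum = £19.04745 → £19.05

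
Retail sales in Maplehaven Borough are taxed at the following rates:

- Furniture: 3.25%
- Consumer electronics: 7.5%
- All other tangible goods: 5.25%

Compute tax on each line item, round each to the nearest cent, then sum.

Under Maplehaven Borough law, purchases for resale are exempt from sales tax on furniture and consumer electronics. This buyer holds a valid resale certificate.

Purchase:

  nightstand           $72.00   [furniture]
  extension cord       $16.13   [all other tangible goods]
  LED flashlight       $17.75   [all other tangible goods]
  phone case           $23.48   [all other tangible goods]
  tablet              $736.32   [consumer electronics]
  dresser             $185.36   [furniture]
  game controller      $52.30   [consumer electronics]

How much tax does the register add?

Nightstand $72.00: furniture, buyer-exempt → 0% → $0.00
Extension cord $16.13: all other tangible goods → 5.25% → $0.85
LED flashlight $17.75: all other tangible goods → 5.25% → $0.93
Phone case $23.48: all other tangible goods → 5.25% → $1.23
Tablet $736.32: consumer electronics, buyer-exempt → 0% → $0.00
Dresser $185.36: furniture, buyer-exempt → 0% → $0.00
Game controller $52.30: consumer electronics, buyer-exempt → 0% → $0.00
Total tax = $0.85 + $0.93 + $1.23 = $3.01

$3.01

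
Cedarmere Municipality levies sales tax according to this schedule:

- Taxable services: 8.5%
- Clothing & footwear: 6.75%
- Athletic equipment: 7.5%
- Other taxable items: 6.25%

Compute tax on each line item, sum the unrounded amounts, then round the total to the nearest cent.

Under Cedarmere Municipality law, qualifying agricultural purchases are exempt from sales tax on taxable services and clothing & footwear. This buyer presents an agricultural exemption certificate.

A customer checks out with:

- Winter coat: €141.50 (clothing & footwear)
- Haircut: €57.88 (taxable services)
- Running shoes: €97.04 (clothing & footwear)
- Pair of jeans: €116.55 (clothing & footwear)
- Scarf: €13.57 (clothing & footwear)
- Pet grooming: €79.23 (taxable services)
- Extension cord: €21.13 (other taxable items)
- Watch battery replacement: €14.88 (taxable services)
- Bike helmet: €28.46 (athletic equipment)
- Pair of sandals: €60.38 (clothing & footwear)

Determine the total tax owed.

Winter coat €141.50: clothing & footwear, buyer-exempt → 0% → €0.00
Haircut €57.88: taxable services, buyer-exempt → 0% → €0.00
Running shoes €97.04: clothing & footwear, buyer-exempt → 0% → €0.00
Pair of jeans €116.55: clothing & footwear, buyer-exempt → 0% → €0.00
Scarf €13.57: clothing & footwear, buyer-exempt → 0% → €0.00
Pet grooming €79.23: taxable services, buyer-exempt → 0% → €0.00
Extension cord €21.13: other taxable items → 6.25% → €1.320625
Watch battery replacement €14.88: taxable services, buyer-exempt → 0% → €0.00
Bike helmet €28.46: athletic equipment → 7.5% → €2.1345
Pair of sandals €60.38: clothing & footwear, buyer-exempt → 0% → €0.00
Unrounded tax sum = €3.455125 → €3.46

€3.46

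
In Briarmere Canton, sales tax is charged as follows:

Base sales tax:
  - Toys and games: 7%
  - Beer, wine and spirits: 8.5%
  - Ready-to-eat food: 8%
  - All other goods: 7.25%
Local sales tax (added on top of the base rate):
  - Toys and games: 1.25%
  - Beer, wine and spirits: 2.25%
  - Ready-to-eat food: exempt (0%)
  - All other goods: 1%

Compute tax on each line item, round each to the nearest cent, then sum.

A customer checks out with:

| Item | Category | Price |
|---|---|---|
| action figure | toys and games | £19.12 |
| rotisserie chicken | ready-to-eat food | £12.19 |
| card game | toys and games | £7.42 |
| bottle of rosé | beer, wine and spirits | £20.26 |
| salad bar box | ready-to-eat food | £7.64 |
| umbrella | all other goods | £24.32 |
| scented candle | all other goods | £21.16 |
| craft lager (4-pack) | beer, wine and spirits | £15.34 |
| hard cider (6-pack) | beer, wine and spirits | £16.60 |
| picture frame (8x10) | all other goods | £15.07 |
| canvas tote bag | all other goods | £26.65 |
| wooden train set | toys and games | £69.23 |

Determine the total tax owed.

£22.30

Action figure £19.12: toys and games → 7% + 1.25% local = 8.25% → £1.58
Rotisserie chicken £12.19: ready-to-eat food → 8% + 0% local = 8% → £0.98
Card game £7.42: toys and games → 7% + 1.25% local = 8.25% → £0.61
Bottle of rosé £20.26: beer, wine and spirits → 8.5% + 2.25% local = 10.75% → £2.18
Salad bar box £7.64: ready-to-eat food → 8% + 0% local = 8% → £0.61
Umbrella £24.32: all other goods → 7.25% + 1% local = 8.25% → £2.01
Scented candle £21.16: all other goods → 7.25% + 1% local = 8.25% → £1.75
Craft lager (4-pack) £15.34: beer, wine and spirits → 8.5% + 2.25% local = 10.75% → £1.65
Hard cider (6-pack) £16.60: beer, wine and spirits → 8.5% + 2.25% local = 10.75% → £1.78
Picture frame (8x10) £15.07: all other goods → 7.25% + 1% local = 8.25% → £1.24
Canvas tote bag £26.65: all other goods → 7.25% + 1% local = 8.25% → £2.20
Wooden train set £69.23: toys and games → 7% + 1.25% local = 8.25% → £5.71
Total tax = £1.58 + £0.98 + £0.61 + £2.18 + £0.61 + £2.01 + £1.75 + £1.65 + £1.78 + £1.24 + £2.20 + £5.71 = £22.30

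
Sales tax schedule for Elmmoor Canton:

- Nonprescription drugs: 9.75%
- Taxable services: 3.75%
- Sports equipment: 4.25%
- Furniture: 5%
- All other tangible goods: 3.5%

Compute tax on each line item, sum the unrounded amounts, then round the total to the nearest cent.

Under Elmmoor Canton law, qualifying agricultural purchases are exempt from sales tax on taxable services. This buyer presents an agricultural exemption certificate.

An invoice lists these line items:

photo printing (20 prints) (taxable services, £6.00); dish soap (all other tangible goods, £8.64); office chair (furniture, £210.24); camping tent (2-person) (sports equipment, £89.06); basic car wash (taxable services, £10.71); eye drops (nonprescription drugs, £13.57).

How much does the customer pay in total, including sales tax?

£354.14

Photo printing (20 prints) £6.00: taxable services, buyer-exempt → 0% → £0.00
Dish soap £8.64: all other tangible goods → 3.5% → £0.3024
Office chair £210.24: furniture → 5% → £10.512
Camping tent (2-person) £89.06: sports equipment → 4.25% → £3.78505
Basic car wash £10.71: taxable services, buyer-exempt → 0% → £0.00
Eye drops £13.57: nonprescription drugs → 9.75% → £1.323075
Subtotal = £338.22; unrounded tax = £15.922525 → £15.92; total due = £354.14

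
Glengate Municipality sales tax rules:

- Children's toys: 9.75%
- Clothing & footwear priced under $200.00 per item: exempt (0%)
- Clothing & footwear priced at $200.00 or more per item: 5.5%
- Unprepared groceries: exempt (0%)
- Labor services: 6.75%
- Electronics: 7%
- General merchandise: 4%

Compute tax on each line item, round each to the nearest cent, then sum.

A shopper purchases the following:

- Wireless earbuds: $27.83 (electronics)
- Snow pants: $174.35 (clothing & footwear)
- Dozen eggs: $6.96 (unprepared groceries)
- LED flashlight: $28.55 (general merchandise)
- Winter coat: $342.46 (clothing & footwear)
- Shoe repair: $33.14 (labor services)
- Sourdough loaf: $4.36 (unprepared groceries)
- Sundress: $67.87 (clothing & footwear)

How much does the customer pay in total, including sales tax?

Wireless earbuds $27.83: electronics → 7% → $1.95
Snow pants $174.35: clothing & footwear, under $200.00 → 0% → $0.00
Dozen eggs $6.96: unprepared groceries → 0% → $0.00
LED flashlight $28.55: general merchandise → 4% → $1.14
Winter coat $342.46: clothing & footwear, $200.00 or more → 5.5% → $18.84
Shoe repair $33.14: labor services → 6.75% → $2.24
Sourdough loaf $4.36: unprepared groceries → 0% → $0.00
Sundress $67.87: clothing & footwear, under $200.00 → 0% → $0.00
Subtotal = $685.52; tax = $24.17; total due = $709.69

$709.69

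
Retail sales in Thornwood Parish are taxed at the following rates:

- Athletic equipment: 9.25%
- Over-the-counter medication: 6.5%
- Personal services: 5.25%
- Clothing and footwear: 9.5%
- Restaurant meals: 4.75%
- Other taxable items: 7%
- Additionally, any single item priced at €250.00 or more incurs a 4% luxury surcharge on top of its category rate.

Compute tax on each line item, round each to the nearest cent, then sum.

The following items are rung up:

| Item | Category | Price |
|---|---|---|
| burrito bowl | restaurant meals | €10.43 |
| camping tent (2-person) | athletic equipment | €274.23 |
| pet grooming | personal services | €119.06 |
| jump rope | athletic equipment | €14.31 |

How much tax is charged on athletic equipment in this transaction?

Camping tent (2-person) €274.23: athletic equipment → 9.25% + 4% surcharge = 13.25% → €36.34
Jump rope €14.31: athletic equipment → 9.25% → €1.32
Tax on athletic equipment = €36.34 + €1.32 = €37.66

€37.66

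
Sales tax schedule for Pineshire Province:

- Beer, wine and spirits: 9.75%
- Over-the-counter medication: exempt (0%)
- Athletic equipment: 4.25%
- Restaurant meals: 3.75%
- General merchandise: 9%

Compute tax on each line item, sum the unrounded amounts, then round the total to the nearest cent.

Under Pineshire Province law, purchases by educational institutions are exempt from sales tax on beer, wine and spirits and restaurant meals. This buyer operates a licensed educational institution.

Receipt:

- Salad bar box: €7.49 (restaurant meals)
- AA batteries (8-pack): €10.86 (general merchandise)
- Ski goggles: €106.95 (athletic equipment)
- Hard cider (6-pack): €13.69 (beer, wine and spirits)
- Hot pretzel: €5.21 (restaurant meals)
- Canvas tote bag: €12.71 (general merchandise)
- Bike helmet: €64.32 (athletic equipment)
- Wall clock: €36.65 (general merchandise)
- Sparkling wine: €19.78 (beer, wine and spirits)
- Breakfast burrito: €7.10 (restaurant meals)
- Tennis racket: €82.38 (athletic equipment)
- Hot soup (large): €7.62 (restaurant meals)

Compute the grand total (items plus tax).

€390.96

Salad bar box €7.49: restaurant meals, buyer-exempt → 0% → €0.00
AA batteries (8-pack) €10.86: general merchandise → 9% → €0.9774
Ski goggles €106.95: athletic equipment → 4.25% → €4.545375
Hard cider (6-pack) €13.69: beer, wine and spirits, buyer-exempt → 0% → €0.00
Hot pretzel €5.21: restaurant meals, buyer-exempt → 0% → €0.00
Canvas tote bag €12.71: general merchandise → 9% → €1.1439
Bike helmet €64.32: athletic equipment → 4.25% → €2.7336
Wall clock €36.65: general merchandise → 9% → €3.2985
Sparkling wine €19.78: beer, wine and spirits, buyer-exempt → 0% → €0.00
Breakfast burrito €7.10: restaurant meals, buyer-exempt → 0% → €0.00
Tennis racket €82.38: athletic equipment → 4.25% → €3.50115
Hot soup (large) €7.62: restaurant meals, buyer-exempt → 0% → €0.00
Subtotal = €374.76; unrounded tax = €16.199925 → €16.20; total due = €390.96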